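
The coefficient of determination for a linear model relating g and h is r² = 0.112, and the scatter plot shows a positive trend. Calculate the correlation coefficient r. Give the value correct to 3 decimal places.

0.335

|r| = √0.112 = 0.335
The association is positive, so r = 0.335.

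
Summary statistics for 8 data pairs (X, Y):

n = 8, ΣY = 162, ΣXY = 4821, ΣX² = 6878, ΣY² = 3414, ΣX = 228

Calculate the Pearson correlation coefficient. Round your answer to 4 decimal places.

r = (nΣXY − ΣXΣY) / √[(nΣX² − (ΣX)²)(nΣY² − (ΣY)²)]
Numerator: 8×4821 − 228×162 = 1632
Denominator: √[(55024 − 51984)(27312 − 26244)] = √[3040 × 1068] = 1801.8657
r = 1632 / 1801.8657 ≈ 0.9057

0.9057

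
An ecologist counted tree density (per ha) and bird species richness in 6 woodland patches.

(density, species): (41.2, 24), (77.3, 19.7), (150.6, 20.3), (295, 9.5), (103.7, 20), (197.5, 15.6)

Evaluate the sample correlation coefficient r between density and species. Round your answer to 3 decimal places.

-0.956

n = 6, Σx = 865.3, Σy = 109.1, Σx² = 167138.03, Σy² = 2109.79, Σxy = 13526.29
nΣxy − ΣxΣy = 81157.74 − 94404.23 = -13246.49
nΣx² − (Σx)² = 1002828.18 − 748744.09 = 254084.09; nΣy² − (Σy)² = 12658.74 − 11902.81 = 755.93
r = -13246.49 / √(254084.09 × 755.93) = -13246.49 / 13858.9244 ≈ -0.956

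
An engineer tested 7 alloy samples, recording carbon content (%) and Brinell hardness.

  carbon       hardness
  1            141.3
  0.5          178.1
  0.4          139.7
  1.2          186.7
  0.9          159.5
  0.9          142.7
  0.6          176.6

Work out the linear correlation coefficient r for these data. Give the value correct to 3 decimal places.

0.132

n = 7, Σx = 5.5, Σy = 1124.6, Σx² = 4.83, Σy² = 183049.38, Σxy = 888.21
nΣxy − ΣxΣy = 6217.47 − 6185.3 = 32.17
nΣx² − (Σx)² = 33.81 − 30.25 = 3.56; nΣy² − (Σy)² = 1281345.66 − 1264725.16 = 16620.5
r = 32.17 / √(3.56 × 16620.5) = 32.17 / 243.2467 ≈ 0.132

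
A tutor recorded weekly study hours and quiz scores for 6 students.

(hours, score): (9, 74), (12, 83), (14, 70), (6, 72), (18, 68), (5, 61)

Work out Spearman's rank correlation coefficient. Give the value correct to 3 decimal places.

Rank hours: 3, 4, 5, 2, 6, 1
Rank score: 5, 6, 3, 4, 2, 1
d = rank(hours) − rank(score): -2, -2, 2, -2, 4, 0; Σd² = 32
ρ = 1 − 6Σd² / [n(n²−1)] = 1 − 6×32 / (6×35) = 1 − 192/210 ≈ 0.086

0.086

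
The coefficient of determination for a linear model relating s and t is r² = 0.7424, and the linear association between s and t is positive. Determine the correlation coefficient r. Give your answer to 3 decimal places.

0.862

|r| = √0.7424 = 0.862
The association is positive, so r = 0.862.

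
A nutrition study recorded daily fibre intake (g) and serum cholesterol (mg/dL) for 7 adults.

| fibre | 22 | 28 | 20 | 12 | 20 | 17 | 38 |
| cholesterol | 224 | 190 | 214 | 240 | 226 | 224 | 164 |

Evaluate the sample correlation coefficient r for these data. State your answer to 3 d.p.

-0.969

n = 7, Σx = 157, Σy = 1482, Σx² = 3945, Σy² = 317820, Σxy = 31968
nΣxy − ΣxΣy = 223776 − 232674 = -8898
nΣx² − (Σx)² = 27615 − 24649 = 2966; nΣy² − (Σy)² = 2224740 − 2196324 = 28416
r = -8898 / √(2966 × 28416) = -8898 / 9180.5150 ≈ -0.969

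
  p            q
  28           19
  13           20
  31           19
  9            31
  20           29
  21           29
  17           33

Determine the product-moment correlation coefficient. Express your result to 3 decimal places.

-0.573

n = 7, Σp = 139, Σq = 180, Σp² = 3125, Σq² = 4854, Σpq = 3410
nΣpq − ΣpΣq = 23870 − 25020 = -1150
nΣp² − (Σp)² = 21875 − 19321 = 2554; nΣq² − (Σq)² = 33978 − 32400 = 1578
r = -1150 / √(2554 × 1578) = -1150 / 2007.5388 ≈ -0.573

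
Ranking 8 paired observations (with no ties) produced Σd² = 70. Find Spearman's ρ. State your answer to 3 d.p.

0.167

ρ = 1 − 6Σd² / [n(n²−1)] = 1 − 6×70 / (8×63)
  = 1 − 420/504 = 1 − 0.8333 ≈ 0.167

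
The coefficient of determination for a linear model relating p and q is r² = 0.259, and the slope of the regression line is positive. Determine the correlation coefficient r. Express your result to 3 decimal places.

0.509

|r| = √0.259 = 0.509
The association is positive, so r = 0.509.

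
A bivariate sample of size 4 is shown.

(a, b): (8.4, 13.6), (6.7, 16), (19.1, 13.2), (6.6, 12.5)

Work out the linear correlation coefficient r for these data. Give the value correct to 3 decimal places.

-0.293

n = 4, Σa = 40.8, Σb = 55.3, Σa² = 523.82, Σb² = 771.45, Σab = 556.06
nΣab − ΣaΣb = 2224.24 − 2256.24 = -32
nΣa² − (Σa)² = 2095.28 − 1664.64 = 430.64; nΣb² − (Σb)² = 3085.8 − 3058.09 = 27.71
r = -32 / √(430.64 × 27.71) = -32 / 109.2384 ≈ -0.293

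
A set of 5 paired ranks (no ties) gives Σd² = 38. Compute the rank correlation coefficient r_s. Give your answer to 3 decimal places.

-0.900

ρ = 1 − 6Σd² / [n(n²−1)] = 1 − 6×38 / (5×24)
  = 1 − 228/120 = 1 − 1.9000 ≈ -0.900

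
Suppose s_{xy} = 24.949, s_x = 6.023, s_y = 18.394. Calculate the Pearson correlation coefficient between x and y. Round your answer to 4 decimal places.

r = Cov(x,y) / (s_x · s_y) = 24.949 / (6.023 × 18.394)
  = 24.949 / 110.7871 ≈ 0.2252

0.2252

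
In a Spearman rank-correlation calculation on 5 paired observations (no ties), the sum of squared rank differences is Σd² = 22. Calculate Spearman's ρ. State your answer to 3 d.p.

-0.100

ρ = 1 − 6Σd² / [n(n²−1)] = 1 − 6×22 / (5×24)
  = 1 − 132/120 = 1 − 1.1000 ≈ -0.100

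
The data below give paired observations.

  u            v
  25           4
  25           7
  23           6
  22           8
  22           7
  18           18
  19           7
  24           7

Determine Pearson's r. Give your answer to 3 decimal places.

n = 8, Σu = 178, Σv = 64, Σu² = 4008, Σv² = 636, Σuv = 1368
nΣuv − ΣuΣv = 10944 − 11392 = -448
nΣu² − (Σu)² = 32064 − 31684 = 380; nΣv² − (Σv)² = 5088 − 4096 = 992
r = -448 / √(380 × 992) = -448 / 613.9707 ≈ -0.730

-0.730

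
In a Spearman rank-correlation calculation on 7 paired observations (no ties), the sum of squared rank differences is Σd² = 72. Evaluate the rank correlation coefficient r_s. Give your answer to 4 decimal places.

ρ = 1 − 6Σd² / [n(n²−1)] = 1 − 6×72 / (7×48)
  = 1 − 432/336 = 1 − 1.28571 ≈ -0.2857

-0.2857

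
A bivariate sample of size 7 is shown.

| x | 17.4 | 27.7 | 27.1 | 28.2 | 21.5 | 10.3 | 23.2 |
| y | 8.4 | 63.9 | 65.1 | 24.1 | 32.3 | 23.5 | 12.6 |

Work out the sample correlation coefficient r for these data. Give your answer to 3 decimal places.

n = 7, Σx = 155.4, Σy = 229.9, Σx² = 3706.28, Σy² = 10726.89, Σxy = 5588.84
nΣxy − ΣxΣy = 39121.88 − 35726.46 = 3395.42
nΣx² − (Σx)² = 25943.96 − 24149.16 = 1794.8; nΣy² − (Σy)² = 75088.23 − 52854.01 = 22234.22
r = 3395.42 / √(1794.8 × 22234.22) = 3395.42 / 6317.1179 ≈ 0.537

0.537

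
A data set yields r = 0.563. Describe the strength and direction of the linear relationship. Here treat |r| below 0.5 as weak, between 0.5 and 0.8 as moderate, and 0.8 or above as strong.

r = 0.563 > 0 so the relationship is positive.
|r| = 0.563, which falls in the moderate range.

moderate positive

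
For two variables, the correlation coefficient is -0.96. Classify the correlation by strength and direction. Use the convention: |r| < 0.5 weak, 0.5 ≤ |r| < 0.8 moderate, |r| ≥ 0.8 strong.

r = -0.96 < 0 so the relationship is negative.
|r| = 0.96, which falls in the strong range.

strong negative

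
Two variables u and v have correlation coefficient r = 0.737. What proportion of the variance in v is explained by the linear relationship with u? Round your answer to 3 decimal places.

r² = (0.737)² = 0.543

0.543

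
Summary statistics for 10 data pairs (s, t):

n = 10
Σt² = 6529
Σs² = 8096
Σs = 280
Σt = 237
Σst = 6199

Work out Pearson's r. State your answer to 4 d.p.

r = (nΣst − ΣsΣt) / √[(nΣs² − (Σs)²)(nΣt² − (Σt)²)]
Numerator: 10×6199 − 280×237 = -4370
Denominator: √[(80960 − 78400)(65290 − 56169)] = √[2560 × 9121] = 4832.1589
r = -4370 / 4832.1589 ≈ -0.9044

-0.9044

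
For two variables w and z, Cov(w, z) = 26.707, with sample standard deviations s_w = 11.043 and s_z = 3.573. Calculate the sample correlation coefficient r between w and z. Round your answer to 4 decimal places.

r = Cov(w,z) / (s_w · s_z) = 26.707 / (11.043 × 3.573)
  = 26.707 / 39.4566 ≈ 0.6769

0.6769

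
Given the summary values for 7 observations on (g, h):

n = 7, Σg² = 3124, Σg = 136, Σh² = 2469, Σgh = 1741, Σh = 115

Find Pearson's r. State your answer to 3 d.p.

-0.933

r = (nΣgh − ΣgΣh) / √[(nΣg² − (Σg)²)(nΣh² − (Σh)²)]
Numerator: 7×1741 − 136×115 = -3453
Denominator: √[(21868 − 18496)(17283 − 13225)] = √[3372 × 4058] = 3699.1318
r = -3453 / 3699.1318 ≈ -0.933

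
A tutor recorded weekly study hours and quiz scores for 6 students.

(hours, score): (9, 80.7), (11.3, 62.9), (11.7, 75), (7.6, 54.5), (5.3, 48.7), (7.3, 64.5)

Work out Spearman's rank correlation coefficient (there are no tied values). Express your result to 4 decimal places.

0.6000

Rank hours: 4, 5, 6, 3, 1, 2
Rank score: 6, 3, 5, 2, 1, 4
d = rank(hours) − rank(score): -2, 2, 1, 1, 0, -2; Σd² = 14
ρ = 1 − 6Σd² / [n(n²−1)] = 1 − 6×14 / (6×35) = 1 − 84/210 ≈ 0.6000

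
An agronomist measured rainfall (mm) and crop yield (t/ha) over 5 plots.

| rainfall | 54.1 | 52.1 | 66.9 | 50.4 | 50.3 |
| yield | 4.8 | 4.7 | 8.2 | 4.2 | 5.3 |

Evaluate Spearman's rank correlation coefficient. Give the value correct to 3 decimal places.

0.400

Rank rainfall: 4, 3, 5, 2, 1
Rank yield: 3, 2, 5, 1, 4
d = rank(rainfall) − rank(yield): 1, 1, 0, 1, -3; Σd² = 12
ρ = 1 − 6Σd² / [n(n²−1)] = 1 − 6×12 / (5×24) = 1 − 72/120 ≈ 0.400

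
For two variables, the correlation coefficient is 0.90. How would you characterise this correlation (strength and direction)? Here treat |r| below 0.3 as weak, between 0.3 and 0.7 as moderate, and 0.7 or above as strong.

r = 0.90 > 0 so the relationship is positive.
|r| = 0.90, which falls in the strong range.

strong positive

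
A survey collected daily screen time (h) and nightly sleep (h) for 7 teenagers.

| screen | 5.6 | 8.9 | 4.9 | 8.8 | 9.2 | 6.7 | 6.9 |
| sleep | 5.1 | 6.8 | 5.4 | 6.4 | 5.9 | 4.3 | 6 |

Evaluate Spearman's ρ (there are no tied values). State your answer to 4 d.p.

0.6429

Rank screen: 2, 6, 1, 5, 7, 3, 4
Rank sleep: 2, 7, 3, 6, 4, 1, 5
d = rank(screen) − rank(sleep): 0, -1, -2, -1, 3, 2, -1; Σd² = 20
ρ = 1 − 6Σd² / [n(n²−1)] = 1 − 6×20 / (7×48) = 1 − 120/336 ≈ 0.6429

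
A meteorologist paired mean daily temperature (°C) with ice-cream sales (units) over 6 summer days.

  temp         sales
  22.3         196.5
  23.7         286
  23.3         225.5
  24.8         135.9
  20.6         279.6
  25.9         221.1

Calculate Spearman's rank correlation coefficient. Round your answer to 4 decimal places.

-0.3143

Rank temp: 2, 4, 3, 5, 1, 6
Rank sales: 2, 6, 4, 1, 5, 3
d = rank(temp) − rank(sales): 0, -2, -1, 4, -4, 3; Σd² = 46
ρ = 1 − 6Σd² / [n(n²−1)] = 1 − 6×46 / (6×35) = 1 − 276/210 ≈ -0.3143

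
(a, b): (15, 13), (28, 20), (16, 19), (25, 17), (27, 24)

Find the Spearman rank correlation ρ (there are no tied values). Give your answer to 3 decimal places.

0.800

Rank a: 1, 5, 2, 3, 4
Rank b: 1, 4, 3, 2, 5
d = rank(a) − rank(b): 0, 1, -1, 1, -1; Σd² = 4
ρ = 1 − 6Σd² / [n(n²−1)] = 1 − 6×4 / (5×24) = 1 − 24/120 ≈ 0.800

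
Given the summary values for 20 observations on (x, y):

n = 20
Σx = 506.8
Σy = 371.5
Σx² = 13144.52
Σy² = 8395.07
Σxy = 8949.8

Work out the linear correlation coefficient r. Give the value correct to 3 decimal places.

r = (nΣxy − ΣxΣy) / √[(nΣx² − (Σx)²)(nΣy² − (Σy)²)]
Numerator: 20×8949.8 − 506.8×371.5 = -9280.2
Denominator: √[(262890.4 − 256846.24)(167901.4 − 138012.25)] = √[6044.16 × 29889.15] = 13440.7888
r = -9280.2 / 13440.7888 ≈ -0.690

-0.690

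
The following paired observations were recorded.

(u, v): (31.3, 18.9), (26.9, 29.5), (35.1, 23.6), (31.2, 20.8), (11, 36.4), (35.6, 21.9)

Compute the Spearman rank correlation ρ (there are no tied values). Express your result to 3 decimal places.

Rank u: 4, 2, 5, 3, 1, 6
Rank v: 1, 5, 4, 2, 6, 3
d = rank(u) − rank(v): 3, -3, 1, 1, -5, 3; Σd² = 54
ρ = 1 − 6Σd² / [n(n²−1)] = 1 − 6×54 / (6×35) = 1 − 324/210 ≈ -0.543

-0.543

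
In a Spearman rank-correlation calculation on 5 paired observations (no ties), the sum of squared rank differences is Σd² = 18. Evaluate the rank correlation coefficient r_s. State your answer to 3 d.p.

ρ = 1 − 6Σd² / [n(n²−1)] = 1 − 6×18 / (5×24)
  = 1 − 108/120 = 1 − 0.9000 ≈ 0.100

0.100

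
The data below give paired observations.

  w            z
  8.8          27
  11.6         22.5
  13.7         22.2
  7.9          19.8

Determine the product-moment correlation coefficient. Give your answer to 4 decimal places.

n = 4, Σw = 42, Σz = 91.5, Σw² = 462.1, Σz² = 2120.13, Σwz = 959.16
nΣwz − ΣwΣz = 3836.64 − 3843 = -6.36
nΣw² − (Σw)² = 1848.4 − 1764 = 84.4; nΣz² − (Σz)² = 8480.52 − 8372.25 = 108.27
r = -6.36 / √(84.4 × 108.27) = -6.36 / 95.5928 ≈ -0.0665

-0.0665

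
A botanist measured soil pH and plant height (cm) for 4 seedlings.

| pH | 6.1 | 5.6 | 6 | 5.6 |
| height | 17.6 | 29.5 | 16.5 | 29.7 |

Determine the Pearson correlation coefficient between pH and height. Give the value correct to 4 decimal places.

-0.9763

n = 4, Σx = 23.3, Σy = 93.3, Σx² = 135.93, Σy² = 2334.35, Σxy = 537.88
nΣxy − ΣxΣy = 2151.52 − 2173.89 = -22.37
nΣx² − (Σx)² = 543.72 − 542.89 = 0.83; nΣy² − (Σy)² = 9337.4 − 8704.89 = 632.51
r = -22.37 / √(0.83 × 632.51) = -22.37 / 22.9125 ≈ -0.9763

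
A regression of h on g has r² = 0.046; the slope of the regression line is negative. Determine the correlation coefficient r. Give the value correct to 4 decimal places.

|r| = √0.046 = 0.2145
The association is negative, so r = −0.2145.

-0.2145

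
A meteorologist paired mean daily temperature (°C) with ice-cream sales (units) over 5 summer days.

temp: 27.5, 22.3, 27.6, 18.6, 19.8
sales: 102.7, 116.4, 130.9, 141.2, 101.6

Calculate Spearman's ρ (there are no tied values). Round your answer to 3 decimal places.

-0.100

Rank temp: 4, 3, 5, 1, 2
Rank sales: 2, 3, 4, 5, 1
d = rank(temp) − rank(sales): 2, 0, 1, -4, 1; Σd² = 22
ρ = 1 − 6Σd² / [n(n²−1)] = 1 − 6×22 / (5×24) = 1 − 132/120 ≈ -0.100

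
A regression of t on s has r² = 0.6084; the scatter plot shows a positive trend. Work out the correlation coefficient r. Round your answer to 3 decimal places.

0.780

|r| = √0.6084 = 0.780
The association is positive, so r = 0.780.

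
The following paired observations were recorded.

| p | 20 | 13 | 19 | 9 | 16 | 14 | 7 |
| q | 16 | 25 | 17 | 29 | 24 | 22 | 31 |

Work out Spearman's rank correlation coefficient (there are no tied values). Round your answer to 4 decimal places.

-0.9643

Rank p: 7, 3, 6, 2, 5, 4, 1
Rank q: 1, 5, 2, 6, 4, 3, 7
d = rank(p) − rank(q): 6, -2, 4, -4, 1, 1, -6; Σd² = 110
ρ = 1 − 6Σd² / [n(n²−1)] = 1 − 6×110 / (7×48) = 1 − 660/336 ≈ -0.9643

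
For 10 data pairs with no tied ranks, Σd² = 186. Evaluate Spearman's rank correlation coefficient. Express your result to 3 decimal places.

ρ = 1 − 6Σd² / [n(n²−1)] = 1 − 6×186 / (10×99)
  = 1 − 1116/990 = 1 − 1.1273 ≈ -0.127

-0.127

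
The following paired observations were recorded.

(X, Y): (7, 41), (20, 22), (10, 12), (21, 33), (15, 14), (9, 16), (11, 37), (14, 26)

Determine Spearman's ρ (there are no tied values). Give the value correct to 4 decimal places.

Rank X: 1, 7, 3, 8, 6, 2, 4, 5
Rank Y: 8, 4, 1, 6, 2, 3, 7, 5
d = rank(X) − rank(Y): -7, 3, 2, 2, 4, -1, -3, 0; Σd² = 92
ρ = 1 − 6Σd² / [n(n²−1)] = 1 − 6×92 / (8×63) = 1 − 552/504 ≈ -0.0952

-0.0952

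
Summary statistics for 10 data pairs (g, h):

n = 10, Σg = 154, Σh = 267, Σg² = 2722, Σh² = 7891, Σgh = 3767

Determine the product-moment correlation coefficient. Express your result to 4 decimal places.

r = (nΣgh − ΣgΣh) / √[(nΣg² − (Σg)²)(nΣh² − (Σh)²)]
Numerator: 10×3767 − 154×267 = -3448
Denominator: √[(27220 − 23716)(78910 − 71289)] = √[3504 × 7621] = 5167.5898
r = -3448 / 5167.5898 ≈ -0.6672

-0.6672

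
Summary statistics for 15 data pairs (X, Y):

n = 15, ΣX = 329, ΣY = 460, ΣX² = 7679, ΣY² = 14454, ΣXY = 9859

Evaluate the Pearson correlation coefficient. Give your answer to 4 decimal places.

-0.5744

r = (nΣXY − ΣXΣY) / √[(nΣX² − (ΣX)²)(nΣY² − (ΣY)²)]
Numerator: 15×9859 − 329×460 = -3455
Denominator: √[(115185 − 108241)(216810 − 211600)] = √[6944 × 5210] = 6014.8350
r = -3455 / 6014.8350 ≈ -0.5744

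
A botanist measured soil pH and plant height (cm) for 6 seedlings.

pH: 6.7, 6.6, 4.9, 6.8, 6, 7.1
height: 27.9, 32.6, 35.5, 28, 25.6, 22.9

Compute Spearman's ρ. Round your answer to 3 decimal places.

-0.600

Rank pH: 4, 3, 1, 5, 2, 6
Rank height: 3, 5, 6, 4, 2, 1
d = rank(pH) − rank(height): 1, -2, -5, 1, 0, 5; Σd² = 56
ρ = 1 − 6Σd² / [n(n²−1)] = 1 − 6×56 / (6×35) = 1 − 336/210 ≈ -0.600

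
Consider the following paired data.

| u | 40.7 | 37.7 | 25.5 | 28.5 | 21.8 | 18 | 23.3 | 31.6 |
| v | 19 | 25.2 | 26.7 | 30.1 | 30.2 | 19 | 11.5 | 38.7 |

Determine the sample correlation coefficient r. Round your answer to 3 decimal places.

n = 8, Σu = 227.1, Σv = 200.4, Σu² = 6880.97, Σv² = 5517.92, Σuv = 5753.27
nΣuv − ΣuΣv = 46026.16 − 45510.84 = 515.32
nΣu² − (Σu)² = 55047.76 − 51574.41 = 3473.35; nΣv² − (Σv)² = 44143.36 − 40160.16 = 3983.2
r = 515.32 / √(3473.35 × 3983.2) = 515.32 / 3719.5494 ≈ 0.139

0.139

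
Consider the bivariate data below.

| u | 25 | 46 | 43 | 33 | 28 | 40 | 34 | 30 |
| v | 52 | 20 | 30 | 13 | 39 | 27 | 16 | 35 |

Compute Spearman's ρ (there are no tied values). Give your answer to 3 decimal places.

-0.595

Rank u: 1, 8, 7, 4, 2, 6, 5, 3
Rank v: 8, 3, 5, 1, 7, 4, 2, 6
d = rank(u) − rank(v): -7, 5, 2, 3, -5, 2, 3, -3; Σd² = 134
ρ = 1 − 6Σd² / [n(n²−1)] = 1 − 6×134 / (8×63) = 1 − 804/504 ≈ -0.595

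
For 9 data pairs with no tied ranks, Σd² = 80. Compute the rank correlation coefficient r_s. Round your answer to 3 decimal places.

ρ = 1 − 6Σd² / [n(n²−1)] = 1 − 6×80 / (9×80)
  = 1 − 480/720 = 1 − 0.6667 ≈ 0.333

0.333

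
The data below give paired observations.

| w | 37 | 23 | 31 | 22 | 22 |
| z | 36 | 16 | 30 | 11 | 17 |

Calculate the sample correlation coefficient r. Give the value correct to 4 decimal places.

n = 5, Σw = 135, Σz = 110, Σw² = 3827, Σz² = 2862, Σwz = 3246
nΣwz − ΣwΣz = 16230 − 14850 = 1380
nΣw² − (Σw)² = 19135 − 18225 = 910; nΣz² − (Σz)² = 14310 − 12100 = 2210
r = 1380 / √(910 × 2210) = 1380 / 1418.1326 ≈ 0.9731

0.9731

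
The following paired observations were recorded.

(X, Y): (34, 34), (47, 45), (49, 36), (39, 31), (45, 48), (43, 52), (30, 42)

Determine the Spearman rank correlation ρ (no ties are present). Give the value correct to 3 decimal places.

Rank X: 2, 6, 7, 3, 5, 4, 1
Rank Y: 2, 5, 3, 1, 6, 7, 4
d = rank(X) − rank(Y): 0, 1, 4, 2, -1, -3, -3; Σd² = 40
ρ = 1 − 6Σd² / [n(n²−1)] = 1 − 6×40 / (7×48) = 1 − 240/336 ≈ 0.286

0.286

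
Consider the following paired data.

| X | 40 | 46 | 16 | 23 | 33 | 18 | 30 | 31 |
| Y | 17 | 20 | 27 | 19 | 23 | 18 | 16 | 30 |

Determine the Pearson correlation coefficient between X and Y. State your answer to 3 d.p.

n = 8, ΣX = 237, ΣY = 170, ΣX² = 7775, ΣY² = 3788, ΣXY = 4962
nΣXY − ΣXΣY = 39696 − 40290 = -594
nΣX² − (ΣX)² = 62200 − 56169 = 6031; nΣY² − (ΣY)² = 30304 − 28900 = 1404
r = -594 / √(6031 × 1404) = -594 / 2909.9010 ≈ -0.204

-0.204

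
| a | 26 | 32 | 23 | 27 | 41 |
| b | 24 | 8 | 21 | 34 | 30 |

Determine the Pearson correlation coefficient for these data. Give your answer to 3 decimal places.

0.087

n = 5, Σa = 149, Σb = 117, Σa² = 4639, Σb² = 3137, Σab = 3511
nΣab − ΣaΣb = 17555 − 17433 = 122
nΣa² − (Σa)² = 23195 − 22201 = 994; nΣb² − (Σb)² = 15685 − 13689 = 1996
r = 122 / √(994 × 1996) = 122 / 1408.5539 ≈ 0.087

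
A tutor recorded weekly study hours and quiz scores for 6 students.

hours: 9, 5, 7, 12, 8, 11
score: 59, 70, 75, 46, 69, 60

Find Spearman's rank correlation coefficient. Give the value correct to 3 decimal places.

Rank hours: 4, 1, 2, 6, 3, 5
Rank score: 2, 5, 6, 1, 4, 3
d = rank(hours) − rank(score): 2, -4, -4, 5, -1, 2; Σd² = 66
ρ = 1 − 6Σd² / [n(n²−1)] = 1 − 6×66 / (6×35) = 1 − 396/210 ≈ -0.886

-0.886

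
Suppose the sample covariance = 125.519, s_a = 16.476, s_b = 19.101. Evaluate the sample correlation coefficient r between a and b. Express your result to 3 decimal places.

0.399

r = Cov(a,b) / (s_a · s_b) = 125.519 / (16.476 × 19.101)
  = 125.519 / 314.7081 ≈ 0.399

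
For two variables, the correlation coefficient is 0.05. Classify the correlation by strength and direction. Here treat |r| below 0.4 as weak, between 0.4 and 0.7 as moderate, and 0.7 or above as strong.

r = 0.05 > 0 so the relationship is positive.
|r| = 0.05, which falls in the weak range.

weak positive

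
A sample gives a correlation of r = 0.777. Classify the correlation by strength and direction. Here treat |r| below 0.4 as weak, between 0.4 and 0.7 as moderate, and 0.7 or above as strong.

r = 0.777 > 0 so the relationship is positive.
|r| = 0.777, which falls in the strong range.

strong positive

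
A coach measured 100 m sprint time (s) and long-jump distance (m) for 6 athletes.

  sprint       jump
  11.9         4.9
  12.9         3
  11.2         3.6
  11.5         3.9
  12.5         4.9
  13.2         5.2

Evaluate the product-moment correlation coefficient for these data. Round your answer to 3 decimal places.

n = 6, Σx = 73.2, Σy = 25.5, Σx² = 896.2, Σy² = 112.23, Σxy = 312.07
nΣxy − ΣxΣy = 1872.42 − 1866.6 = 5.82
nΣx² − (Σx)² = 5377.2 − 5358.24 = 18.96; nΣy² − (Σy)² = 673.38 − 650.25 = 23.13
r = 5.82 / √(18.96 × 23.13) = 5.82 / 20.9415 ≈ 0.278

0.278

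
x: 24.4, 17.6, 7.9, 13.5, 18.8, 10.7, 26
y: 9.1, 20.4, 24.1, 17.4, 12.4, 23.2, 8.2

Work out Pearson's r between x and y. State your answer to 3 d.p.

-0.935

n = 7, Σx = 118.9, Σy = 114.8, Σx² = 2293.71, Σy² = 2141.78, Σxy = 1700.93
nΣxy − ΣxΣy = 11906.51 − 13649.72 = -1743.21
nΣx² − (Σx)² = 16055.97 − 14137.21 = 1918.76; nΣy² − (Σy)² = 14992.46 − 13179.04 = 1813.42
r = -1743.21 / √(1918.76 × 1813.42) = -1743.21 / 1865.3466 ≈ -0.935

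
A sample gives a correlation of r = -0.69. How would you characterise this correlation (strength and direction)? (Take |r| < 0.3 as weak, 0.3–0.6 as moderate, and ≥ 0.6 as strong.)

strong negative

r = -0.69 < 0 so the relationship is negative.
|r| = 0.69, which falls in the strong range.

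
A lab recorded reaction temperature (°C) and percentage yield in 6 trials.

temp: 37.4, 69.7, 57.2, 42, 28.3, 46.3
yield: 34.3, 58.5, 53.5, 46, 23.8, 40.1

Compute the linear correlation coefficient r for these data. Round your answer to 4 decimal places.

0.9458

n = 6, Σx = 280.9, Σy = 256.2, Σx² = 14237.27, Σy² = 11751.44, Σxy = 12882.64
nΣxy − ΣxΣy = 77295.84 − 71966.58 = 5329.26
nΣx² − (Σx)² = 85423.62 − 78904.81 = 6518.81; nΣy² − (Σy)² = 70508.64 − 65638.44 = 4870.2
r = 5329.26 / √(6518.81 × 4870.2) = 5329.26 / 5634.5282 ≈ 0.9458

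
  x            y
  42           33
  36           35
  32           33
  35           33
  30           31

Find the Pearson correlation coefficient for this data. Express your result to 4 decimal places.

0.4629

n = 5, Σx = 175, Σy = 165, Σx² = 6209, Σy² = 5453, Σxy = 5787
nΣxy − ΣxΣy = 28935 − 28875 = 60
nΣx² − (Σx)² = 31045 − 30625 = 420; nΣy² − (Σy)² = 27265 − 27225 = 40
r = 60 / √(420 × 40) = 60 / 129.6148 ≈ 0.4629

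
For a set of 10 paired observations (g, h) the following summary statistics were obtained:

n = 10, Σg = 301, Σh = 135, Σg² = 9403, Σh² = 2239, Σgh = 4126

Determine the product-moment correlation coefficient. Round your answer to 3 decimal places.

0.165

r = (nΣgh − ΣgΣh) / √[(nΣg² − (Σg)²)(nΣh² − (Σh)²)]
Numerator: 10×4126 − 301×135 = 625
Denominator: √[(94030 − 90601)(22390 − 18225)] = √[3429 × 4165] = 3779.1249
r = 625 / 3779.1249 ≈ 0.165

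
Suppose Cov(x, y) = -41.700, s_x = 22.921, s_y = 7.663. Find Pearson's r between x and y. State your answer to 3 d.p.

-0.237

r = Cov(x,y) / (s_x · s_y) = -41.700 / (22.921 × 7.663)
  = -41.700 / 175.6436 ≈ -0.237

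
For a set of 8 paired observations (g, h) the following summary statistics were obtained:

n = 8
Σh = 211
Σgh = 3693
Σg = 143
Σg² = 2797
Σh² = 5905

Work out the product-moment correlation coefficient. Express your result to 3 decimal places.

r = (nΣgh − ΣgΣh) / √[(nΣg² − (Σg)²)(nΣh² − (Σh)²)]
Numerator: 8×3693 − 143×211 = -629
Denominator: √[(22376 − 20449)(47240 − 44521)] = √[1927 × 2719] = 2288.9983
r = -629 / 2288.9983 ≈ -0.275

-0.275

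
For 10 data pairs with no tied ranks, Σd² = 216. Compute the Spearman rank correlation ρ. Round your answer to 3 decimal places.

-0.309

ρ = 1 − 6Σd² / [n(n²−1)] = 1 − 6×216 / (10×99)
  = 1 − 1296/990 = 1 − 1.3091 ≈ -0.309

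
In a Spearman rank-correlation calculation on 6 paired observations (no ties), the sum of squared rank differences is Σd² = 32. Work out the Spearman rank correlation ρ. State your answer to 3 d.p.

0.086

ρ = 1 − 6Σd² / [n(n²−1)] = 1 − 6×32 / (6×35)
  = 1 − 192/210 = 1 − 0.9143 ≈ 0.086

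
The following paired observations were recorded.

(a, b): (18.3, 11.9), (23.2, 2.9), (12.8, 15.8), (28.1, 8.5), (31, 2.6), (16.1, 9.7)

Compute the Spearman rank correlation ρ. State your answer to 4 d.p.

-0.8857

Rank a: 3, 4, 1, 5, 6, 2
Rank b: 5, 2, 6, 3, 1, 4
d = rank(a) − rank(b): -2, 2, -5, 2, 5, -2; Σd² = 66
ρ = 1 − 6Σd² / [n(n²−1)] = 1 − 6×66 / (6×35) = 1 − 396/210 ≈ -0.8857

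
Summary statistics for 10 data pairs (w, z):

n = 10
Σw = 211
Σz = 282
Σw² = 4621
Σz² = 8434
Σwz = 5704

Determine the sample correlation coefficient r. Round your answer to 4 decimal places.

-0.8632

r = (nΣwz − ΣwΣz) / √[(nΣw² − (Σw)²)(nΣz² − (Σz)²)]
Numerator: 10×5704 − 211×282 = -2462
Denominator: √[(46210 − 44521)(84340 − 79524)] = √[1689 × 4816] = 2852.0561
r = -2462 / 2852.0561 ≈ -0.8632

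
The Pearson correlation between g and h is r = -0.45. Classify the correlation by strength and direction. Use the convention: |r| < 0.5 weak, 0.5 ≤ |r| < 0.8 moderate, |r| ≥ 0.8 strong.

weak negative

r = -0.45 < 0 so the relationship is negative.
|r| = 0.45, which falls in the weak range.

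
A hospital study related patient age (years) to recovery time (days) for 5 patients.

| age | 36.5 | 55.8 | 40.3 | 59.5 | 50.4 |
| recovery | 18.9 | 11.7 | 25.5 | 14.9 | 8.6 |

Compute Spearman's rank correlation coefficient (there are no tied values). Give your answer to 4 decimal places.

-0.5000

Rank age: 1, 4, 2, 5, 3
Rank recovery: 4, 2, 5, 3, 1
d = rank(age) − rank(recovery): -3, 2, -3, 2, 2; Σd² = 30
ρ = 1 − 6Σd² / [n(n²−1)] = 1 − 6×30 / (5×24) = 1 − 180/120 ≈ -0.5000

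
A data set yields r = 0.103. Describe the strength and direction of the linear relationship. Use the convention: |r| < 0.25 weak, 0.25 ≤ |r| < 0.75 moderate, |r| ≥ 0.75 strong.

r = 0.103 > 0 so the relationship is positive.
|r| = 0.103, which falls in the weak range.

weak positive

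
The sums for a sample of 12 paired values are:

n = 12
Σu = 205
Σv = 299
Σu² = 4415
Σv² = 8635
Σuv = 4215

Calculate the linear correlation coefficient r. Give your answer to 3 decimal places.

r = (nΣuv − ΣuΣv) / √[(nΣu² − (Σu)²)(nΣv² − (Σv)²)]
Numerator: 12×4215 − 205×299 = -10715
Denominator: √[(52980 − 42025)(103620 − 89401)] = √[10955 × 14219] = 12480.7510
r = -10715 / 12480.7510 ≈ -0.859

-0.859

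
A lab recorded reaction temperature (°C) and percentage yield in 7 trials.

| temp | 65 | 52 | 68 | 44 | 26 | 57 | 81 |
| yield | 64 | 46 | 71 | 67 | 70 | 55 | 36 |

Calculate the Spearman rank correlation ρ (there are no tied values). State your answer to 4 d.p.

Rank temp: 5, 3, 6, 2, 1, 4, 7
Rank yield: 4, 2, 7, 5, 6, 3, 1
d = rank(temp) − rank(yield): 1, 1, -1, -3, -5, 1, 6; Σd² = 74
ρ = 1 − 6Σd² / [n(n²−1)] = 1 − 6×74 / (7×48) = 1 − 444/336 ≈ -0.3214

-0.3214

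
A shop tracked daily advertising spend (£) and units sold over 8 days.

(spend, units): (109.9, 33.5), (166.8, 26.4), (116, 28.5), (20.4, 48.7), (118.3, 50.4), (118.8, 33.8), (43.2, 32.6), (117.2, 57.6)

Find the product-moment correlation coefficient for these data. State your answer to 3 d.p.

-0.275

n = 8, Σx = 810.6, Σy = 311.5, Σx² = 97482.82, Σy² = 13066.27, Σxy = 30521.45
nΣxy − ΣxΣy = 244171.6 − 252501.9 = -8330.3
nΣx² − (Σx)² = 779862.56 − 657072.36 = 122790.2; nΣy² − (Σy)² = 104530.16 − 97032.25 = 7497.91
r = -8330.3 / √(122790.2 × 7497.91) = -8330.3 / 30342.5422 ≈ -0.275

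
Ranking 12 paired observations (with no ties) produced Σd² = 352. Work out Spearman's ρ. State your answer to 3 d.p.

ρ = 1 − 6Σd² / [n(n²−1)] = 1 − 6×352 / (12×143)
  = 1 − 2112/1716 = 1 − 1.2308 ≈ -0.231

-0.231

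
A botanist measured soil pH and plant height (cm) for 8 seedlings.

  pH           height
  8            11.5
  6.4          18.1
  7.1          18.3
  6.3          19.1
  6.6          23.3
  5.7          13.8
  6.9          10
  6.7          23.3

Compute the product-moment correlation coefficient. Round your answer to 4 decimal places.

n = 8, Σx = 53.7, Σy = 137.4, Σx² = 363.61, Σy² = 2535.78, Σxy = 915.65
nΣxy − ΣxΣy = 7325.2 − 7378.38 = -53.18
nΣx² − (Σx)² = 2908.88 − 2883.69 = 25.19; nΣy² − (Σy)² = 20286.24 − 18878.76 = 1407.48
r = -53.18 / √(25.19 × 1407.48) = -53.18 / 188.2934 ≈ -0.2824

-0.2824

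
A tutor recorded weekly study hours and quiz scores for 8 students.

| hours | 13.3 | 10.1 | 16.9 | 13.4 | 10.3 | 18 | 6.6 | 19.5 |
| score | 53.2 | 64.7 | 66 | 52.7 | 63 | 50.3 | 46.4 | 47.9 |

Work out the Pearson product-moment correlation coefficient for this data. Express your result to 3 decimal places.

-0.103

n = 8, Σx = 108.1, Σy = 444.2, Σx² = 1597.97, Σy² = 25096.08, Σxy = 5977.2
nΣxy − ΣxΣy = 47817.6 − 48018.02 = -200.42
nΣx² − (Σx)² = 12783.76 − 11685.61 = 1098.15; nΣy² − (Σy)² = 200768.64 − 197313.64 = 3455
r = -200.42 / √(1098.15 × 3455) = -200.42 / 1947.8471 ≈ -0.103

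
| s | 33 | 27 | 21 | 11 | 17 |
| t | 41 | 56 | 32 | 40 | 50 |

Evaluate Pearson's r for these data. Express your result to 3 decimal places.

n = 5, Σs = 109, Σt = 219, Σs² = 2669, Σt² = 9941, Σst = 4827
nΣst − ΣsΣt = 24135 − 23871 = 264
nΣs² − (Σs)² = 13345 − 11881 = 1464; nΣt² − (Σt)² = 49705 − 47961 = 1744
r = 264 / √(1464 × 1744) = 264 / 1597.8786 ≈ 0.165

0.165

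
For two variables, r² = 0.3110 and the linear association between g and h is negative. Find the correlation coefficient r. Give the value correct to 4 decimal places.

|r| = √0.3110 = 0.5577
The association is negative, so r = −0.5577.

-0.5577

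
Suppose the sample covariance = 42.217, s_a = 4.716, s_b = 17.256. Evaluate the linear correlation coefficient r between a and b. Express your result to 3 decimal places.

r = Cov(a,b) / (s_a · s_b) = 42.217 / (4.716 × 17.256)
  = 42.217 / 81.3793 ≈ 0.519

0.519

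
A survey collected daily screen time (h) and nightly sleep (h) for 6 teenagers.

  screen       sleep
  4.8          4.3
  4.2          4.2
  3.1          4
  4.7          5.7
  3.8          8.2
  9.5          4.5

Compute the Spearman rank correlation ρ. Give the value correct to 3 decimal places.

Rank screen: 5, 3, 1, 4, 2, 6
Rank sleep: 3, 2, 1, 5, 6, 4
d = rank(screen) − rank(sleep): 2, 1, 0, -1, -4, 2; Σd² = 26
ρ = 1 − 6Σd² / [n(n²−1)] = 1 − 6×26 / (6×35) = 1 − 156/210 ≈ 0.257

0.257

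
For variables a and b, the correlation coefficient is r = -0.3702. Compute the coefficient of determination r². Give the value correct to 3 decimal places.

0.137

r² = (-0.3702)² = 0.137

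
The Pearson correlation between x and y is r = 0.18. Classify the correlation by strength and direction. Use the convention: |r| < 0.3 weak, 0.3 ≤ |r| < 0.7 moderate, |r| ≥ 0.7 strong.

r = 0.18 > 0 so the relationship is positive.
|r| = 0.18, which falls in the weak range.

weak positive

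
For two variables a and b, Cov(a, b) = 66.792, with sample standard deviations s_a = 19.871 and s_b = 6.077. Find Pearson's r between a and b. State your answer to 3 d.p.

0.553

r = Cov(a,b) / (s_a · s_b) = 66.792 / (19.871 × 6.077)
  = 66.792 / 120.7561 ≈ 0.553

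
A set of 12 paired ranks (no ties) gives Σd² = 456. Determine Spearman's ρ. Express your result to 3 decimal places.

-0.594

ρ = 1 − 6Σd² / [n(n²−1)] = 1 − 6×456 / (12×143)
  = 1 − 2736/1716 = 1 − 1.5944 ≈ -0.594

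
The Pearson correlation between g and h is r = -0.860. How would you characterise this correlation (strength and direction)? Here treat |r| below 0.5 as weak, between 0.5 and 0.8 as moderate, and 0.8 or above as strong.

r = -0.860 < 0 so the relationship is negative.
|r| = 0.860, which falls in the strong range.

strong negative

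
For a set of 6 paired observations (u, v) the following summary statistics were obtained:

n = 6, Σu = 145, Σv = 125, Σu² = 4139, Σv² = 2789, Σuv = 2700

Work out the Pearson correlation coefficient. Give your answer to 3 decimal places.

-0.937

r = (nΣuv − ΣuΣv) / √[(nΣu² − (Σu)²)(nΣv² − (Σv)²)]
Numerator: 6×2700 − 145×125 = -1925
Denominator: √[(24834 − 21025)(16734 − 15625)] = √[3809 × 1109] = 2055.2812
r = -1925 / 2055.2812 ≈ -0.937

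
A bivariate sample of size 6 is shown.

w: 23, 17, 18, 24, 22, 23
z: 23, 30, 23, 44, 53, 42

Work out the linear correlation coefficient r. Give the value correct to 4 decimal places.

0.4988

n = 6, Σw = 127, Σz = 215, Σw² = 2731, Σz² = 8467, Σwz = 4641
nΣwz − ΣwΣz = 27846 − 27305 = 541
nΣw² − (Σw)² = 16386 − 16129 = 257; nΣz² − (Σz)² = 50802 − 46225 = 4577
r = 541 / √(257 × 4577) = 541 / 1084.5686 ≈ 0.4988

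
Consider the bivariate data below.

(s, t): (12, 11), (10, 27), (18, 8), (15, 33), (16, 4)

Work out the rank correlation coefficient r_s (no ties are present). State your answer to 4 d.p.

Rank s: 2, 1, 5, 3, 4
Rank t: 3, 4, 2, 5, 1
d = rank(s) − rank(t): -1, -3, 3, -2, 3; Σd² = 32
ρ = 1 − 6Σd² / [n(n²−1)] = 1 − 6×32 / (5×24) = 1 − 192/120 ≈ -0.6000

-0.6000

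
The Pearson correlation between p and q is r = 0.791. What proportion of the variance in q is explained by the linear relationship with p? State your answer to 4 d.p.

r² = (0.791)² = 0.6257

0.6257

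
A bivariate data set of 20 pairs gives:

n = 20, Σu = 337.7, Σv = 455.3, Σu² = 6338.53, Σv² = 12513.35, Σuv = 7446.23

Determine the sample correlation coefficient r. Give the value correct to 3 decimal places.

r = (nΣuv − ΣuΣv) / √[(nΣu² − (Σu)²)(nΣv² − (Σv)²)]
Numerator: 20×7446.23 − 337.7×455.3 = -4830.21
Denominator: √[(126770.6 − 114041.29)(250267 − 207298.09)] = √[12729.31 × 42968.91] = 23387.2738
r = -4830.21 / 23387.2738 ≈ -0.207

-0.207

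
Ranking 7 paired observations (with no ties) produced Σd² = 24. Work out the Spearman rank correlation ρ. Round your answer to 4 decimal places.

0.5714

ρ = 1 − 6Σd² / [n(n²−1)] = 1 − 6×24 / (7×48)
  = 1 − 144/336 = 1 − 0.42857 ≈ 0.5714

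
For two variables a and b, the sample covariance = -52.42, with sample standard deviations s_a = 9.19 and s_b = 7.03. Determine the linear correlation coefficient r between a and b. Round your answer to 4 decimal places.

r = Cov(a,b) / (s_a · s_b) = -52.42 / (9.19 × 7.03)
  = -52.42 / 64.6057 ≈ -0.8114

-0.8114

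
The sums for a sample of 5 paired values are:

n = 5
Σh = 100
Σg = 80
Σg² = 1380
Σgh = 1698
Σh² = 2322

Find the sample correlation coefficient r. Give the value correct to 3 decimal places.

r = (nΣgh − ΣgΣh) / √[(nΣg² − (Σg)²)(nΣh² − (Σh)²)]
Numerator: 5×1698 − 80×100 = 490
Denominator: √[(6900 − 6400)(11610 − 10000)] = √[500 × 1610] = 897.2179
r = 490 / 897.2179 ≈ 0.546

0.546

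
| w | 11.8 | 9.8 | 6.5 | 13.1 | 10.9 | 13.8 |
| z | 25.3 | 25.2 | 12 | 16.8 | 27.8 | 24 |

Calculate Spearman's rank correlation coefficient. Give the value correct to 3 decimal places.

0.086

Rank w: 4, 2, 1, 5, 3, 6
Rank z: 5, 4, 1, 2, 6, 3
d = rank(w) − rank(z): -1, -2, 0, 3, -3, 3; Σd² = 32
ρ = 1 − 6Σd² / [n(n²−1)] = 1 − 6×32 / (6×35) = 1 − 192/210 ≈ 0.086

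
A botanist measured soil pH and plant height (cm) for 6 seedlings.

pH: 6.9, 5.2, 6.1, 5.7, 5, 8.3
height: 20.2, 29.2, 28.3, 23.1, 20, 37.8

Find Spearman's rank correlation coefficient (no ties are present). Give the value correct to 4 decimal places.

0.4857

Rank pH: 5, 2, 4, 3, 1, 6
Rank height: 2, 5, 4, 3, 1, 6
d = rank(pH) − rank(height): 3, -3, 0, 0, 0, 0; Σd² = 18
ρ = 1 − 6Σd² / [n(n²−1)] = 1 − 6×18 / (6×35) = 1 − 108/210 ≈ 0.4857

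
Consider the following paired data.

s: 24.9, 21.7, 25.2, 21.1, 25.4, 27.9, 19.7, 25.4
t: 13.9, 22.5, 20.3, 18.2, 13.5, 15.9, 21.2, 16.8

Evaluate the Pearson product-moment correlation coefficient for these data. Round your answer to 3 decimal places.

n = 8, Σs = 191.3, Σt = 142.3, Σs² = 4627.97, Σt² = 2609.53, Σst = 3360.81
nΣst − ΣsΣt = 26886.48 − 27221.99 = -335.51
nΣs² − (Σs)² = 37023.76 − 36595.69 = 428.07; nΣt² − (Σt)² = 20876.24 − 20249.29 = 626.95
r = -335.51 / √(428.07 × 626.95) = -335.51 / 518.0526 ≈ -0.648

-0.648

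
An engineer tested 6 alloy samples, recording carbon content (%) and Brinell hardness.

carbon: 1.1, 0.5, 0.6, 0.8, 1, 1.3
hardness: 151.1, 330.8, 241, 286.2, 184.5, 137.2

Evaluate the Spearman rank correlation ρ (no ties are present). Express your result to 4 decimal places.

Rank carbon: 5, 1, 2, 3, 4, 6
Rank hardness: 2, 6, 4, 5, 3, 1
d = rank(carbon) − rank(hardness): 3, -5, -2, -2, 1, 5; Σd² = 68
ρ = 1 − 6Σd² / [n(n²−1)] = 1 − 6×68 / (6×35) = 1 − 408/210 ≈ -0.9429

-0.9429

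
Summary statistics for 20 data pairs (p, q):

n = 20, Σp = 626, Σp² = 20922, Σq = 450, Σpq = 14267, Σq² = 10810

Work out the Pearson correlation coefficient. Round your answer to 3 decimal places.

r = (nΣpq − ΣpΣq) / √[(nΣp² − (Σp)²)(nΣq² − (Σq)²)]
Numerator: 20×14267 − 626×450 = 3640
Denominator: √[(418440 − 391876)(216200 − 202500)] = √[26564 × 13700] = 19076.8656
r = 3640 / 19076.8656 ≈ 0.191

0.191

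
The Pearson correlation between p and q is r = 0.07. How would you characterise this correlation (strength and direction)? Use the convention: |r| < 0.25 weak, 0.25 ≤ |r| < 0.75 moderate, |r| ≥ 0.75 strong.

r = 0.07 > 0 so the relationship is positive.
|r| = 0.07, which falls in the weak range.

weak positive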